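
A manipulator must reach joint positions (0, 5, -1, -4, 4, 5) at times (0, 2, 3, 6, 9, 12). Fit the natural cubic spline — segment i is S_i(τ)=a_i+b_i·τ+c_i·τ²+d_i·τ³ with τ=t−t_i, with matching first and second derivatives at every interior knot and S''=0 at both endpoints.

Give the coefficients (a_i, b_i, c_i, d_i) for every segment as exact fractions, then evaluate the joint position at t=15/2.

  seg 0: a=0 b=7069/1266 c=0 d=-488/633
  seg 1: a=5 b=-4643/1266 c=-976/211 d=2903/1266
  seg 2: a=-1 b=-3823/633 c=951/422 d=-2179/11394
  seg 3: a=-4 b=2935/1266 c=337/633 d=-527/3798
  seg 4: a=4 b=1118/633 c=-907/1266 d=907/11394
S(15/2) = 699/3376

Δ: Δ0=5/2, Δ1=-6, Δ2=-1, Δ3=8/3, Δ4=1/3
row 1: diag=6, rhs=-51; c'=1/6, d'=-17/2
row 2: denom=8−1·1/6=47/6; d'=(30−1·-17/2)/(47/6)=231/47
row 3: denom=12−3·18/47=510/47; d'=(22−3·231/47)/(510/47)=341/510
row 4: denom=12−3·47/170=1899/170; d'=(-14−3·341/510)/(1899/170)=-907/633
back: M4=-907/633
back: M3=341/510−47/170·-907/633=674/633
back: M2=231/47−18/47·674/633=951/211
back: M1=-17/2−1/6·951/211=-1952/211
M: M0=0, M1=-1952/211, M2=951/211, M3=674/633, M4=-907/633, M5=0
seg 0: a=0, c=M0/2=0, d=(M1−M0)/(6·2)=-488/633, b=Δ0−h0·(2M0+M1)/6=7069/1266
seg 1: a=5, c=M1/2=-976/211, d=(M2−M1)/(6·1)=2903/1266, b=Δ1−h1·(2M1+M2)/6=-4643/1266
seg 2: a=-1, c=M2/2=951/422, d=(M3−M2)/(6·3)=-2179/11394, b=Δ2−h2·(2M2+M3)/6=-3823/633
seg 3: a=-4, c=M3/2=337/633, d=(M4−M3)/(6·3)=-527/3798, b=Δ3−h3·(2M3+M4)/6=2935/1266
seg 4: a=4, c=M4/2=-907/1266, d=(M5−M4)/(6·3)=907/11394, b=Δ4−h4·(2M4+M5)/6=1118/633
t_q=15/2 → seg 3, τ=3/2; S=-4+2935/1266·τ+337/633·τ²+-527/3798·τ³=699/3376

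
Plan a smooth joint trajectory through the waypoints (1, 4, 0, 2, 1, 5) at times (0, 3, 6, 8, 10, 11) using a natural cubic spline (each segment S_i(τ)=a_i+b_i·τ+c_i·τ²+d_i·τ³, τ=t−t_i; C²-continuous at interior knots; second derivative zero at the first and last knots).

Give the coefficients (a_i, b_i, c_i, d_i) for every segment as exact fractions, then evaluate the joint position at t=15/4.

Δ: Δ0=1, Δ1=-4/3, Δ2=1, Δ3=-1/2, Δ4=4
row 1: diag=12, rhs=-14; c'=1/4, d'=-7/6
row 2: denom=10−3·1/4=37/4; d'=(14−3·-7/6)/(37/4)=70/37
row 3: denom=8−2·8/37=280/37; d'=(-9−2·70/37)/(280/37)=-473/280
row 4: denom=6−2·37/140=383/70; d'=(27−2·-473/280)/(383/70)=4253/766
back: M4=4253/766
back: M3=-473/280−37/140·4253/766=-1209/383
back: M2=70/37−8/37·-1209/383=986/383
back: M1=-7/6−1/4·986/383=-2080/1149
M: M0=0, M1=-2080/1149, M2=986/383, M3=-1209/383, M4=4253/766, M5=0
seg 0: a=1, c=M0/2=0, d=(M1−M0)/(6·3)=-1040/10341, b=Δ0−h0·(2M0+M1)/6=2189/1149
seg 1: a=4, c=M1/2=-1040/1149, d=(M2−M1)/(6·3)=2519/10341, b=Δ1−h1·(2M1+M2)/6=-931/1149
seg 2: a=0, c=M2/2=493/383, d=(M3−M2)/(6·2)=-2195/4596, b=Δ2−h2·(2M2+M3)/6=386/1149
seg 3: a=2, c=M3/2=-1209/766, d=(M4−M3)/(6·2)=6671/9192, b=Δ3−h3·(2M3+M4)/6=-283/1149
seg 4: a=1, c=M4/2=4253/1532, d=(M5−M4)/(6·1)=-4253/4596, b=Δ4−h4·(2M4+M5)/6=4939/2298
t_q=15/4 → seg 1, τ=3/4; S=4+-931/1149·τ+-1040/1149·τ²+2519/10341·τ³=73191/24512

  seg 0: a=1 b=2189/1149 c=0 d=-1040/10341
  seg 1: a=4 b=-931/1149 c=-1040/1149 d=2519/10341
  seg 2: a=0 b=386/1149 c=493/383 d=-2195/4596
  seg 3: a=2 b=-283/1149 c=-1209/766 d=6671/9192
  seg 4: a=1 b=4939/2298 c=4253/1532 d=-4253/4596
S(15/4) = 73191/24512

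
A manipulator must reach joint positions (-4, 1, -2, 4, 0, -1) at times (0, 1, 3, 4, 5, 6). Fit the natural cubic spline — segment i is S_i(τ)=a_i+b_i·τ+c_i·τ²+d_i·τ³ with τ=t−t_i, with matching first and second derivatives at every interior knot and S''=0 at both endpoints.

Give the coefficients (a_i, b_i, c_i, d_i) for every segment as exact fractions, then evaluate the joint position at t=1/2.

Δ: Δ0=5, Δ1=-3/2, Δ2=6, Δ3=-4, Δ4=-1
row 1: diag=6, rhs=-39; c'=1/3, d'=-13/2
row 2: denom=6−2·1/3=16/3; d'=(45−2·-13/2)/(16/3)=87/8
row 3: denom=4−1·3/16=61/16; d'=(-60−1·87/8)/(61/16)=-1134/61
row 4: denom=4−1·16/61=228/61; d'=(18−1·-1134/61)/(228/61)=186/19
back: M4=186/19
back: M3=-1134/61−16/61·186/19=-402/19
back: M2=87/8−3/16·-402/19=282/19
back: M1=-13/2−1/3·282/19=-435/38
M: M0=0, M1=-435/38, M2=282/19, M3=-402/19, M4=186/19, M5=0
seg 0: a=-4, c=M0/2=0, d=(M1−M0)/(6·1)=-145/76, b=Δ0−h0·(2M0+M1)/6=525/76
seg 1: a=1, c=M1/2=-435/76, d=(M2−M1)/(6·2)=333/152, b=Δ1−h1·(2M1+M2)/6=45/38
seg 2: a=-2, c=M2/2=141/19, d=(M3−M2)/(6·1)=-6, b=Δ2−h2·(2M2+M3)/6=87/19
seg 3: a=4, c=M3/2=-201/19, d=(M4−M3)/(6·1)=98/19, b=Δ3−h3·(2M3+M4)/6=27/19
seg 4: a=0, c=M4/2=93/19, d=(M5−M4)/(6·1)=-31/19, b=Δ4−h4·(2M4+M5)/6=-81/19
t_q=1/2 → seg 0, τ=1/2; S=-4+525/76·τ+0·τ²+-145/76·τ³=-477/608

  seg 0: a=-4 b=525/76 c=0 d=-145/76
  seg 1: a=1 b=45/38 c=-435/76 d=333/152
  seg 2: a=-2 b=87/19 c=141/19 d=-6
  seg 3: a=4 b=27/19 c=-201/19 d=98/19
  seg 4: a=0 b=-81/19 c=93/19 d=-31/19
S(1/2) = -477/608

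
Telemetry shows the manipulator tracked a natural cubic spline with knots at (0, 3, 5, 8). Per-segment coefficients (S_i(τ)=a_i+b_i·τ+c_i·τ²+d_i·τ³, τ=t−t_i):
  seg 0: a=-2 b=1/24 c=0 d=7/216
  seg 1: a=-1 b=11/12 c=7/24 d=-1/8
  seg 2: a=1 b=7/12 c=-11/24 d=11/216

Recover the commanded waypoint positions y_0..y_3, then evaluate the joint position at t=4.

y_0=-2 y_1=-1 y_2=1 y_3=0
S(4) = 1/12

y_0 = S_0(0) = a_0 = -2
y_1 = S_1(0) = a_1 = -1
y_2 = S_2(0) = a_2 = 1
y_3 = S_2(3) = 0
t_q=4 is in segment 1 (τ=1); S_1(τ)=1/12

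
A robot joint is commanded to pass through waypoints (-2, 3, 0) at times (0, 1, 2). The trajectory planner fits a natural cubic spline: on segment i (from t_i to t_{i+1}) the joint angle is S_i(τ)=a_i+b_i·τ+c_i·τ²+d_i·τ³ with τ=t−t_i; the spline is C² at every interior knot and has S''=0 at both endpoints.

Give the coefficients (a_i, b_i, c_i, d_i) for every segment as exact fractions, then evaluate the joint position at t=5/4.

  seg 0: a=-2 b=7 c=0 d=-2
  seg 1: a=3 b=1 c=-6 d=2
S(5/4) = 93/32

Δ: Δ0=5, Δ1=-3
row 1: diag=4, rhs=-48; c'=1/4, d'=-12
back: M1=-12
M: M0=0, M1=-12, M2=0
seg 0: a=-2, c=M0/2=0, d=(M1−M0)/(6·1)=-2, b=Δ0−h0·(2M0+M1)/6=7
seg 1: a=3, c=M1/2=-6, d=(M2−M1)/(6·1)=2, b=Δ1−h1·(2M1+M2)/6=1
t_q=5/4 → seg 1, τ=1/4; S=3+1·τ+-6·τ²+2·τ³=93/32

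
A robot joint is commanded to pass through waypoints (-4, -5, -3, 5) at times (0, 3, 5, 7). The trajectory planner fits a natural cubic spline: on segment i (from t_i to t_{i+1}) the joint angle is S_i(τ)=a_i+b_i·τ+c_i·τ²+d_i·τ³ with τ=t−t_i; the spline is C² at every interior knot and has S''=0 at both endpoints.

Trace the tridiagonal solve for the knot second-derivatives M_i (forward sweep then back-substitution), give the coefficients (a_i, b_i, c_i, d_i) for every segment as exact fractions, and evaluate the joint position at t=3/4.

  seg 0: a=-4 b=-59/114 c=0 d=7/342
  seg 1: a=-5 b=2/57 c=7/38 d=17/114
  seg 2: a=-3 b=146/57 c=41/38 d=-41/228
S(3/4) = -10651/2432

Δ: Δ0=-1/3, Δ1=1, Δ2=4
row 1: diag=10, rhs=8; c'=1/5, d'=4/5
row 2: denom=8−2·1/5=38/5; d'=(18−2·4/5)/(38/5)=41/19
back: M2=41/19
back: M1=4/5−1/5·41/19=7/19
M: M0=0, M1=7/19, M2=41/19, M3=0
seg 0: a=-4, c=M0/2=0, d=(M1−M0)/(6·3)=7/342, b=Δ0−h0·(2M0+M1)/6=-59/114
seg 1: a=-5, c=M1/2=7/38, d=(M2−M1)/(6·2)=17/114, b=Δ1−h1·(2M1+M2)/6=2/57
seg 2: a=-3, c=M2/2=41/38, d=(M3−M2)/(6·2)=-41/228, b=Δ2−h2·(2M2+M3)/6=146/57
t_q=3/4 → seg 0, τ=3/4; S=-4+-59/114·τ+0·τ²+7/342·τ³=-10651/2432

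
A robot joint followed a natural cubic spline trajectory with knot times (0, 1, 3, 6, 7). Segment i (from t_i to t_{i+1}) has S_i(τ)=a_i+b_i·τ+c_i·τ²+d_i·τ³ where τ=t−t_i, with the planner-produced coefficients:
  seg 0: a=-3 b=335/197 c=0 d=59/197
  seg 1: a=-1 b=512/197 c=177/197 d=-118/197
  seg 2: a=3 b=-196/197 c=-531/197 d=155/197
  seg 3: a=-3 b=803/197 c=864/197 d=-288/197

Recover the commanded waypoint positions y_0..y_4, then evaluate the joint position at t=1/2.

y_0 = S_0(0) = a_0 = -3
y_1 = S_1(0) = a_1 = -1
y_2 = S_2(0) = a_2 = 3
y_3 = S_3(0) = a_3 = -3
y_4 = S_3(1) = 4
t_q=1/2 is in segment 0 (τ=1/2); S_0(τ)=-3329/1576

y_0=-3 y_1=-1 y_2=3 y_3=-3 y_4=4
S(1/2) = -3329/1576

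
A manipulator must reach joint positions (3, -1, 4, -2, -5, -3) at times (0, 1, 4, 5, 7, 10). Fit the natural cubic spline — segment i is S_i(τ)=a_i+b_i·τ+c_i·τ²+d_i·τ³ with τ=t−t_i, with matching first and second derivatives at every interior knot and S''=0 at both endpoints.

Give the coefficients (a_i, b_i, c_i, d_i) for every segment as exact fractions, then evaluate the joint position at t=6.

  seg 0: a=3 b=-3973/750 c=0 d=973/750
  seg 1: a=-1 b=-527/375 c=973/250 d=-239/250
  seg 2: a=4 b=-2899/750 c=-589/125 d=1933/750
  seg 3: a=-2 b=-2084/375 c=151/50 d=-1487/3000
  seg 4: a=-5 b=431/750 c=23/500 d=-23/4500
S(6) = -5033/1000

Δ: Δ0=-4, Δ1=5/3, Δ2=-6, Δ3=-3/2, Δ4=2/3
row 1: diag=8, rhs=34; c'=3/8, d'=17/4
row 2: denom=8−3·3/8=55/8; d'=(-46−3·17/4)/(55/8)=-94/11
row 3: denom=6−1·8/55=322/55; d'=(27−1·-94/11)/(322/55)=85/14
row 4: denom=10−2·55/161=1500/161; d'=(13−2·85/14)/(1500/161)=23/250
back: M4=23/250
back: M3=85/14−55/161·23/250=151/25
back: M2=-94/11−8/55·151/25=-1178/125
back: M1=17/4−3/8·-1178/125=973/125
M: M0=0, M1=973/125, M2=-1178/125, M3=151/25, M4=23/250, M5=0
seg 0: a=3, c=M0/2=0, d=(M1−M0)/(6·1)=973/750, b=Δ0−h0·(2M0+M1)/6=-3973/750
seg 1: a=-1, c=M1/2=973/250, d=(M2−M1)/(6·3)=-239/250, b=Δ1−h1·(2M1+M2)/6=-527/375
seg 2: a=4, c=M2/2=-589/125, d=(M3−M2)/(6·1)=1933/750, b=Δ2−h2·(2M2+M3)/6=-2899/750
seg 3: a=-2, c=M3/2=151/50, d=(M4−M3)/(6·2)=-1487/3000, b=Δ3−h3·(2M3+M4)/6=-2084/375
seg 4: a=-5, c=M4/2=23/500, d=(M5−M4)/(6·3)=-23/4500, b=Δ4−h4·(2M4+M5)/6=431/750
t_q=6 → seg 3, τ=1; S=-2+-2084/375·τ+151/50·τ²+-1487/3000·τ³=-5033/1000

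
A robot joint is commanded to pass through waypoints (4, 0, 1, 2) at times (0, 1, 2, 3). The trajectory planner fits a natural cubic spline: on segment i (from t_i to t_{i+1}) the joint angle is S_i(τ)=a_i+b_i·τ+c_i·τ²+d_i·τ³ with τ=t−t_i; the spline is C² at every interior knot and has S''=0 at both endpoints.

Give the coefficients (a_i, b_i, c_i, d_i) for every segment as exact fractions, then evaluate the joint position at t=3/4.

Δ: Δ0=-4, Δ1=1, Δ2=1
row 1: diag=4, rhs=30; c'=1/4, d'=15/2
row 2: denom=4−1·1/4=15/4; d'=(0−1·15/2)/(15/4)=-2
back: M2=-2
back: M1=15/2−1/4·-2=8
M: M0=0, M1=8, M2=-2, M3=0
seg 0: a=4, c=M0/2=0, d=(M1−M0)/(6·1)=4/3, b=Δ0−h0·(2M0+M1)/6=-16/3
seg 1: a=0, c=M1/2=4, d=(M2−M1)/(6·1)=-5/3, b=Δ1−h1·(2M1+M2)/6=-4/3
seg 2: a=1, c=M2/2=-1, d=(M3−M2)/(6·1)=1/3, b=Δ2−h2·(2M2+M3)/6=5/3
t_q=3/4 → seg 0, τ=3/4; S=4+-16/3·τ+0·τ²+4/3·τ³=9/16

  seg 0: a=4 b=-16/3 c=0 d=4/3
  seg 1: a=0 b=-4/3 c=4 d=-5/3
  seg 2: a=1 b=5/3 c=-1 d=1/3
S(3/4) = 9/16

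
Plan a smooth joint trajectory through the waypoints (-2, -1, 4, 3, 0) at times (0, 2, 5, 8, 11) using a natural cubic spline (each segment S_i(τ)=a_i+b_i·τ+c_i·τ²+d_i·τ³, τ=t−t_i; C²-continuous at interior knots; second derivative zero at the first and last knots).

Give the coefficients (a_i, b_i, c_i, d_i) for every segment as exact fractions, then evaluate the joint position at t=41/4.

Δ: Δ0=1/2, Δ1=5/3, Δ2=-1/3, Δ3=-1
row 1: diag=10, rhs=7; c'=3/10, d'=7/10
row 2: denom=12−3·3/10=111/10; d'=(-12−3·7/10)/(111/10)=-47/37
row 3: denom=12−3·10/37=414/37; d'=(-4−3·-47/37)/(414/37)=-7/414
back: M3=-7/414
back: M2=-47/37−10/37·-7/414=-262/207
back: M1=7/10−3/10·-262/207=149/138
M: M0=0, M1=149/138, M2=-262/207, M3=-7/414, M4=0
seg 0: a=-2, c=M0/2=0, d=(M1−M0)/(6·2)=149/1656, b=Δ0−h0·(2M0+M1)/6=29/207
seg 1: a=-1, c=M1/2=149/276, d=(M2−M1)/(6·3)=-971/7452, b=Δ1−h1·(2M1+M2)/6=505/414
seg 2: a=4, c=M2/2=-131/207, d=(M3−M2)/(6·3)=517/7452, b=Δ2−h2·(2M2+M3)/6=779/828
seg 3: a=3, c=M3/2=-7/828, d=(M4−M3)/(6·3)=7/7452, b=Δ3−h3·(2M3+M4)/6=-407/414
t_q=41/4 → seg 3, τ=9/4; S=3+-407/414·τ+-7/828·τ²+7/7452·τ³=4451/5888

  seg 0: a=-2 b=29/207 c=0 d=149/1656
  seg 1: a=-1 b=505/414 c=149/276 d=-971/7452
  seg 2: a=4 b=779/828 c=-131/207 d=517/7452
  seg 3: a=3 b=-407/414 c=-7/828 d=7/7452
S(41/4) = 4451/5888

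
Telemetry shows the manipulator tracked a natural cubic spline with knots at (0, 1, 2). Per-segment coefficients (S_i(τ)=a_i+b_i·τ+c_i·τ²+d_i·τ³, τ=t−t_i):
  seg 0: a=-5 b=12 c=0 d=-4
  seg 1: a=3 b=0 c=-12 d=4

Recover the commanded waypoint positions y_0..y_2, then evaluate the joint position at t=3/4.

y_0 = S_0(0) = a_0 = -5
y_1 = S_1(0) = a_1 = 3
y_2 = S_1(1) = -5
t_q=3/4 is in segment 0 (τ=3/4); S_0(τ)=37/16

y_0=-5 y_1=3 y_2=-5
S(3/4) = 37/16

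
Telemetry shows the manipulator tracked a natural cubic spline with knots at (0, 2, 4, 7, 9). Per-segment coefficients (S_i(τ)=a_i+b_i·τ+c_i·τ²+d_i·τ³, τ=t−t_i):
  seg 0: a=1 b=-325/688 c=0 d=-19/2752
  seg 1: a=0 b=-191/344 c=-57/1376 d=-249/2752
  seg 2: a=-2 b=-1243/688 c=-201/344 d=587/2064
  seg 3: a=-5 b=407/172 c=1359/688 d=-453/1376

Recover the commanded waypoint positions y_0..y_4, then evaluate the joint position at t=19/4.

y_0=1 y_1=0 y_2=-2 y_3=-5 y_4=5
S(19/4) = -156917/44032

y_0 = S_0(0) = a_0 = 1
y_1 = S_1(0) = a_1 = 0
y_2 = S_2(0) = a_2 = -2
y_3 = S_3(0) = a_3 = -5
y_4 = S_3(2) = 5
t_q=19/4 is in segment 2 (τ=3/4); S_2(τ)=-156917/44032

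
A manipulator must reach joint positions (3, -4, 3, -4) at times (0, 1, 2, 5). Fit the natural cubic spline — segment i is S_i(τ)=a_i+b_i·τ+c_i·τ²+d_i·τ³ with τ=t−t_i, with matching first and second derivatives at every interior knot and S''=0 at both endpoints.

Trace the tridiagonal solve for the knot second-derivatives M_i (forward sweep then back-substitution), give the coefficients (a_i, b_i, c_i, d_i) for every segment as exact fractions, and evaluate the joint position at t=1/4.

  seg 0: a=3 b=-1015/93 c=0 d=364/93
  seg 1: a=-4 b=77/93 c=364/31 d=-518/93
  seg 2: a=3 b=707/93 c=-154/31 d=154/279
S(1/4) = 165/496

Δ: Δ0=-7, Δ1=7, Δ2=-7/3
row 1: diag=4, rhs=84; c'=1/4, d'=21
row 2: denom=8−1·1/4=31/4; d'=(-56−1·21)/(31/4)=-308/31
back: M2=-308/31
back: M1=21−1/4·-308/31=728/31
M: M0=0, M1=728/31, M2=-308/31, M3=0
seg 0: a=3, c=M0/2=0, d=(M1−M0)/(6·1)=364/93, b=Δ0−h0·(2M0+M1)/6=-1015/93
seg 1: a=-4, c=M1/2=364/31, d=(M2−M1)/(6·1)=-518/93, b=Δ1−h1·(2M1+M2)/6=77/93
seg 2: a=3, c=M2/2=-154/31, d=(M3−M2)/(6·3)=154/279, b=Δ2−h2·(2M2+M3)/6=707/93
t_q=1/4 → seg 0, τ=1/4; S=3+-1015/93·τ+0·τ²+364/93·τ³=165/496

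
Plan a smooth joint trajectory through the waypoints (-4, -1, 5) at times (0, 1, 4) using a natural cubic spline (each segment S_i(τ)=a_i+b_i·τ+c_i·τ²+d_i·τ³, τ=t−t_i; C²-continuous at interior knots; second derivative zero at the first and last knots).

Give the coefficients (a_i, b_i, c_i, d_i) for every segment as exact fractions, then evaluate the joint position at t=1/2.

Δ: Δ0=3, Δ1=2
row 1: diag=8, rhs=-6; c'=3/8, d'=-3/4
back: M1=-3/4
M: M0=0, M1=-3/4, M2=0
seg 0: a=-4, c=M0/2=0, d=(M1−M0)/(6·1)=-1/8, b=Δ0−h0·(2M0+M1)/6=25/8
seg 1: a=-1, c=M1/2=-3/8, d=(M2−M1)/(6·3)=1/24, b=Δ1−h1·(2M1+M2)/6=11/4
t_q=1/2 → seg 0, τ=1/2; S=-4+25/8·τ+0·τ²+-1/8·τ³=-157/64

  seg 0: a=-4 b=25/8 c=0 d=-1/8
  seg 1: a=-1 b=11/4 c=-3/8 d=1/24
S(1/2) = -157/64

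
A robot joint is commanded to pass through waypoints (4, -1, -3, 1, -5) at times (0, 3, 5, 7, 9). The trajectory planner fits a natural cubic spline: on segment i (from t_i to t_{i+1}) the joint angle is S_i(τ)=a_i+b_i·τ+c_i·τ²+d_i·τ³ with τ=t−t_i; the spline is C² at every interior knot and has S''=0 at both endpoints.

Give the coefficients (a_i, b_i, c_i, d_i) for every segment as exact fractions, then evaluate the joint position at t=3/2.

Δ: Δ0=-5/3, Δ1=-1, Δ2=2, Δ3=-3
row 1: diag=10, rhs=4; c'=1/5, d'=2/5
row 2: denom=8−2·1/5=38/5; d'=(18−2·2/5)/(38/5)=43/19
row 3: denom=8−2·5/19=142/19; d'=(-30−2·43/19)/(142/19)=-328/71
back: M3=-328/71
back: M2=43/19−5/19·-328/71=247/71
back: M1=2/5−1/5·247/71=-21/71
M: M0=0, M1=-21/71, M2=247/71, M3=-328/71, M4=0
seg 0: a=4, c=M0/2=0, d=(M1−M0)/(6·3)=-7/426, b=Δ0−h0·(2M0+M1)/6=-647/426
seg 1: a=-1, c=M1/2=-21/142, d=(M2−M1)/(6·2)=67/213, b=Δ1−h1·(2M1+M2)/6=-418/213
seg 2: a=-3, c=M2/2=247/142, d=(M3−M2)/(6·2)=-575/852, b=Δ2−h2·(2M2+M3)/6=260/213
seg 3: a=1, c=M3/2=-164/71, d=(M4−M3)/(6·2)=82/213, b=Δ3−h3·(2M3+M4)/6=17/213
t_q=3/2 → seg 0, τ=3/2; S=4+-647/426·τ+0·τ²+-7/426·τ³=1893/1136

  seg 0: a=4 b=-647/426 c=0 d=-7/426
  seg 1: a=-1 b=-418/213 c=-21/142 d=67/213
  seg 2: a=-3 b=260/213 c=247/142 d=-575/852
  seg 3: a=1 b=17/213 c=-164/71 d=82/213
S(3/2) = 1893/1136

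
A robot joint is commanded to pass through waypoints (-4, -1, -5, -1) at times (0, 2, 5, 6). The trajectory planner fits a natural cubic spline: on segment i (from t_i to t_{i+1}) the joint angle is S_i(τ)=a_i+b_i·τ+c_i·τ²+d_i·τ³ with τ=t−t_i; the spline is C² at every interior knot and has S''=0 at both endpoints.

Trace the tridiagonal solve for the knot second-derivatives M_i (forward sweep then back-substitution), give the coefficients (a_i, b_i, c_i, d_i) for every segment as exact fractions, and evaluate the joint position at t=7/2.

  seg 0: a=-4 b=1103/426 c=0 d=-58/213
  seg 1: a=-1 b=-289/426 c=-116/71 d=67/142
  seg 2: a=-5 b=481/213 c=371/142 d=-371/426
S(7/2) = -4659/1136

Δ: Δ0=3/2, Δ1=-4/3, Δ2=4
row 1: diag=10, rhs=-17; c'=3/10, d'=-17/10
row 2: denom=8−3·3/10=71/10; d'=(32−3·-17/10)/(71/10)=371/71
back: M2=371/71
back: M1=-17/10−3/10·371/71=-232/71
M: M0=0, M1=-232/71, M2=371/71, M3=0
seg 0: a=-4, c=M0/2=0, d=(M1−M0)/(6·2)=-58/213, b=Δ0−h0·(2M0+M1)/6=1103/426
seg 1: a=-1, c=M1/2=-116/71, d=(M2−M1)/(6·3)=67/142, b=Δ1−h1·(2M1+M2)/6=-289/426
seg 2: a=-5, c=M2/2=371/142, d=(M3−M2)/(6·1)=-371/426, b=Δ2−h2·(2M2+M3)/6=481/213
t_q=7/2 → seg 1, τ=3/2; S=-1+-289/426·τ+-116/71·τ²+67/142·τ³=-4659/1136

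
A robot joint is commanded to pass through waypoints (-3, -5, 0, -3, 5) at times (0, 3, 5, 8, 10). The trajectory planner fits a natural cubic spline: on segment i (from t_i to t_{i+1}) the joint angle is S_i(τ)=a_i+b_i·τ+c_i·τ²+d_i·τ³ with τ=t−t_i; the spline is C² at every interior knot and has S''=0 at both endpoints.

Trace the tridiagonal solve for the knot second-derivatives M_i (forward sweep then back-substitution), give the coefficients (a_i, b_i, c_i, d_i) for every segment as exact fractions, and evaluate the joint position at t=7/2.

  seg 0: a=-3 b=-1163/580 c=0 d=2329/15660
  seg 1: a=-5 b=583/290 c=2329/1740 d=-1903/3480
  seg 2: a=0 b=349/435 c=-169/87 d=1751/3915
  seg 3: a=-3 b=532/435 c=302/145 d=-151/435
S(7/2) = -34601/9280

Δ: Δ0=-2/3, Δ1=5/2, Δ2=-1, Δ3=4
row 1: diag=10, rhs=19; c'=1/5, d'=19/10
row 2: denom=10−2·1/5=48/5; d'=(-21−2·19/10)/(48/5)=-31/12
row 3: denom=10−3·5/16=145/16; d'=(30−3·-31/12)/(145/16)=604/145
back: M3=604/145
back: M2=-31/12−5/16·604/145=-338/87
back: M1=19/10−1/5·-338/87=2329/870
M: M0=0, M1=2329/870, M2=-338/87, M3=604/145, M4=0
seg 0: a=-3, c=M0/2=0, d=(M1−M0)/(6·3)=2329/15660, b=Δ0−h0·(2M0+M1)/6=-1163/580
seg 1: a=-5, c=M1/2=2329/1740, d=(M2−M1)/(6·2)=-1903/3480, b=Δ1−h1·(2M1+M2)/6=583/290
seg 2: a=0, c=M2/2=-169/87, d=(M3−M2)/(6·3)=1751/3915, b=Δ2−h2·(2M2+M3)/6=349/435
seg 3: a=-3, c=M3/2=302/145, d=(M4−M3)/(6·2)=-151/435, b=Δ3−h3·(2M3+M4)/6=532/435
t_q=7/2 → seg 1, τ=1/2; S=-5+583/290·τ+2329/1740·τ²+-1903/3480·τ³=-34601/9280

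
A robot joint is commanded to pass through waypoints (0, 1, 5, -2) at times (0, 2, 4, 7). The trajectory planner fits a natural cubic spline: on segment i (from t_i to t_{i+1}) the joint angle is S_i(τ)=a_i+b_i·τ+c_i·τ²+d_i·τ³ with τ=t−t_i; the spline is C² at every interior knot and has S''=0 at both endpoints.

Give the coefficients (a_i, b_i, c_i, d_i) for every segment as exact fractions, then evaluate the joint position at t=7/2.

Δ: Δ0=1/2, Δ1=2, Δ2=-7/3
row 1: diag=8, rhs=9; c'=1/4, d'=9/8
row 2: denom=10−2·1/4=19/2; d'=(-26−2·9/8)/(19/2)=-113/38
back: M2=-113/38
back: M1=9/8−1/4·-113/38=71/38
M: M0=0, M1=71/38, M2=-113/38, M3=0
seg 0: a=0, c=M0/2=0, d=(M1−M0)/(6·2)=71/456, b=Δ0−h0·(2M0+M1)/6=-7/57
seg 1: a=1, c=M1/2=71/76, d=(M2−M1)/(6·2)=-23/57, b=Δ1−h1·(2M1+M2)/6=199/114
seg 2: a=5, c=M2/2=-113/76, d=(M3−M2)/(6·3)=113/684, b=Δ2−h2·(2M2+M3)/6=73/114
t_q=7/2 → seg 1, τ=3/2; S=1+199/114·τ+71/76·τ²+-23/57·τ³=1325/304

  seg 0: a=0 b=-7/57 c=0 d=71/456
  seg 1: a=1 b=199/114 c=71/76 d=-23/57
  seg 2: a=5 b=73/114 c=-113/76 d=113/684
S(7/2) = 1325/304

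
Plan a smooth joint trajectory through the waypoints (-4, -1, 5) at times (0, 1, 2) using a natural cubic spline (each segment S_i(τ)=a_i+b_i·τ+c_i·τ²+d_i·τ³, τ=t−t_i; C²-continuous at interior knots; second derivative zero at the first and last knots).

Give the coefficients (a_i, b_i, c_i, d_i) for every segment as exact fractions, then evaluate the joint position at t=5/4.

  seg 0: a=-4 b=9/4 c=0 d=3/4
  seg 1: a=-1 b=9/2 c=9/4 d=-3/4
S(5/4) = 65/256

Δ: Δ0=3, Δ1=6
row 1: diag=4, rhs=18; c'=1/4, d'=9/2
back: M1=9/2
M: M0=0, M1=9/2, M2=0
seg 0: a=-4, c=M0/2=0, d=(M1−M0)/(6·1)=3/4, b=Δ0−h0·(2M0+M1)/6=9/4
seg 1: a=-1, c=M1/2=9/4, d=(M2−M1)/(6·1)=-3/4, b=Δ1−h1·(2M1+M2)/6=9/2
t_q=5/4 → seg 1, τ=1/4; S=-1+9/2·τ+9/4·τ²+-3/4·τ³=65/256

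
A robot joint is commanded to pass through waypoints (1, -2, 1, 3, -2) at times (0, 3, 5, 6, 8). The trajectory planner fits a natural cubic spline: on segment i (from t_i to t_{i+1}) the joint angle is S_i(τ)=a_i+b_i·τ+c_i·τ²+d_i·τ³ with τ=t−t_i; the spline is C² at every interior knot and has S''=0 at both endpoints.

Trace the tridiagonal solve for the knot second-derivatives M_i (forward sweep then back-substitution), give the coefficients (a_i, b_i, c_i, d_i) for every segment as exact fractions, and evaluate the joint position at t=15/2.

  seg 0: a=1 b=-1087/652 c=0 d=145/1956
  seg 1: a=-2 b=109/326 c=435/652 d=-55/1304
  seg 2: a=1 b=407/163 c=135/326 d=-297/326
  seg 3: a=3 b=193/326 c=-378/163 d=63/163
S(15/2) = -33/1304

Δ: Δ0=-1, Δ1=3/2, Δ2=2, Δ3=-5/2
row 1: diag=10, rhs=15; c'=1/5, d'=3/2
row 2: denom=6−2·1/5=28/5; d'=(3−2·3/2)/(28/5)=0
row 3: denom=6−1·5/28=163/28; d'=(-27−1·0)/(163/28)=-756/163
back: M3=-756/163
back: M2=0−5/28·-756/163=135/163
back: M1=3/2−1/5·135/163=435/326
M: M0=0, M1=435/326, M2=135/163, M3=-756/163, M4=0
seg 0: a=1, c=M0/2=0, d=(M1−M0)/(6·3)=145/1956, b=Δ0−h0·(2M0+M1)/6=-1087/652
seg 1: a=-2, c=M1/2=435/652, d=(M2−M1)/(6·2)=-55/1304, b=Δ1−h1·(2M1+M2)/6=109/326
seg 2: a=1, c=M2/2=135/326, d=(M3−M2)/(6·1)=-297/326, b=Δ2−h2·(2M2+M3)/6=407/163
seg 3: a=3, c=M3/2=-378/163, d=(M4−M3)/(6·2)=63/163, b=Δ3−h3·(2M3+M4)/6=193/326
t_q=15/2 → seg 3, τ=3/2; S=3+193/326·τ+-378/163·τ²+63/163·τ³=-33/1304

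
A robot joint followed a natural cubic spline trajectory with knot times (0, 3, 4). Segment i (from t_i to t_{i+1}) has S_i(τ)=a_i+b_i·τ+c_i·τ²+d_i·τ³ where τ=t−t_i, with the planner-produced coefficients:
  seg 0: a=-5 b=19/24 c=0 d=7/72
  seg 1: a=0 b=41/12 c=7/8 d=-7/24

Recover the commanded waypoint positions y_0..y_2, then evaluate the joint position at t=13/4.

y_0 = S_0(0) = a_0 = -5
y_1 = S_1(0) = a_1 = 0
y_2 = S_1(1) = 4
t_q=13/4 is in segment 1 (τ=1/4); S_1(τ)=463/512

y_0=-5 y_1=0 y_2=4
S(13/4) = 463/512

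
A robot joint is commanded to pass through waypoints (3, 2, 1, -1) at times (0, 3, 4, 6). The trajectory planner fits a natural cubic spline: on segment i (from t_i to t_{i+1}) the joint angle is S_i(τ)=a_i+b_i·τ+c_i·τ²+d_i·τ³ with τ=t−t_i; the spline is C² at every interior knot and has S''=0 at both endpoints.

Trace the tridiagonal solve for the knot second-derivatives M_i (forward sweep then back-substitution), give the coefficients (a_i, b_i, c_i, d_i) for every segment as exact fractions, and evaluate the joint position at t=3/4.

Δ: Δ0=-1/3, Δ1=-1, Δ2=-1
row 1: diag=8, rhs=-4; c'=1/8, d'=-1/2
row 2: denom=6−1·1/8=47/8; d'=(0−1·-1/2)/(47/8)=4/47
back: M2=4/47
back: M1=-1/2−1/8·4/47=-24/47
M: M0=0, M1=-24/47, M2=4/47, M3=0
seg 0: a=3, c=M0/2=0, d=(M1−M0)/(6·3)=-4/141, b=Δ0−h0·(2M0+M1)/6=-11/141
seg 1: a=2, c=M1/2=-12/47, d=(M2−M1)/(6·1)=14/141, b=Δ1−h1·(2M1+M2)/6=-119/141
seg 2: a=1, c=M2/2=2/47, d=(M3−M2)/(6·2)=-1/141, b=Δ2−h2·(2M2+M3)/6=-149/141
t_q=3/4 → seg 0, τ=3/4; S=3+-11/141·τ+0·τ²+-4/141·τ³=2203/752

  seg 0: a=3 b=-11/141 c=0 d=-4/141
  seg 1: a=2 b=-119/141 c=-12/47 d=14/141
  seg 2: a=1 b=-149/141 c=2/47 d=-1/141
S(3/4) = 2203/752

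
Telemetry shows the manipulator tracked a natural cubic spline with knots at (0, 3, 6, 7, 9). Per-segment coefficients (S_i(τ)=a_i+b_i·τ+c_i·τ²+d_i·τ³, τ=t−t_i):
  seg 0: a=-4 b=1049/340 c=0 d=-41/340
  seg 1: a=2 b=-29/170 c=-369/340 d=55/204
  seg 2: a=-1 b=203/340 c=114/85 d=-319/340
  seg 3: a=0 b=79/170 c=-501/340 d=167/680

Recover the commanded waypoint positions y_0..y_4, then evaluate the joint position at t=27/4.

y_0=-4 y_1=2 y_2=-1 y_3=0 y_4=-3
S(27/4) = -4213/21760

y_0 = S_0(0) = a_0 = -4
y_1 = S_1(0) = a_1 = 2
y_2 = S_2(0) = a_2 = -1
y_3 = S_3(0) = a_3 = 0
y_4 = S_3(2) = -3
t_q=27/4 is in segment 2 (τ=3/4); S_2(τ)=-4213/21760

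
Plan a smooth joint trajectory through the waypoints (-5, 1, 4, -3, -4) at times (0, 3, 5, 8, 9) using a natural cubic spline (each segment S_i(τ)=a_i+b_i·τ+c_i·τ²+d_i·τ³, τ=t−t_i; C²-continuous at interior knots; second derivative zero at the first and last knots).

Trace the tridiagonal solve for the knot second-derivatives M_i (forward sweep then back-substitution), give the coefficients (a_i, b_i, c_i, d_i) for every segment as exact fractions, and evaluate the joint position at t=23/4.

  seg 0: a=-5 b=2509/1356 c=0 d=203/12204
  seg 1: a=1 b=1559/678 c=203/1356 d=-745/2712
  seg 2: a=4 b=-45/113 c=-508/339 d=868/3051
  seg 3: a=-3 b=-193/113 c=120/113 d=-40/113
S(23/4) = 5385/1808

Δ: Δ0=2, Δ1=3/2, Δ2=-7/3, Δ3=-1
row 1: diag=10, rhs=-3; c'=1/5, d'=-3/10
row 2: denom=10−2·1/5=48/5; d'=(-23−2·-3/10)/(48/5)=-7/3
row 3: denom=8−3·5/16=113/16; d'=(8−3·-7/3)/(113/16)=240/113
back: M3=240/113
back: M2=-7/3−5/16·240/113=-1016/339
back: M1=-3/10−1/5·-1016/339=203/678
M: M0=0, M1=203/678, M2=-1016/339, M3=240/113, M4=0
seg 0: a=-5, c=M0/2=0, d=(M1−M0)/(6·3)=203/12204, b=Δ0−h0·(2M0+M1)/6=2509/1356
seg 1: a=1, c=M1/2=203/1356, d=(M2−M1)/(6·2)=-745/2712, b=Δ1−h1·(2M1+M2)/6=1559/678
seg 2: a=4, c=M2/2=-508/339, d=(M3−M2)/(6·3)=868/3051, b=Δ2−h2·(2M2+M3)/6=-45/113
seg 3: a=-3, c=M3/2=120/113, d=(M4−M3)/(6·1)=-40/113, b=Δ3−h3·(2M3+M4)/6=-193/113
t_q=23/4 → seg 2, τ=3/4; S=4+-45/113·τ+-508/339·τ²+868/3051·τ³=5385/1808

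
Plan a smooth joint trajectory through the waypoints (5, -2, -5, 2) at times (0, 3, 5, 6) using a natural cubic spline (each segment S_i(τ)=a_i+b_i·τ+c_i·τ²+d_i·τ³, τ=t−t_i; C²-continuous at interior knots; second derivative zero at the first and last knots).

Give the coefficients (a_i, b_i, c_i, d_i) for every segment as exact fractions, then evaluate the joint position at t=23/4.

  seg 0: a=5 b=-71/42 c=0 d=-1/14
  seg 1: a=-2 b=-76/21 c=-9/14 d=143/168
  seg 2: a=-5 b=169/42 c=125/28 d=-125/84
S(23/4) = -177/1792

Δ: Δ0=-7/3, Δ1=-3/2, Δ2=7
row 1: diag=10, rhs=5; c'=1/5, d'=1/2
row 2: denom=6−2·1/5=28/5; d'=(51−2·1/2)/(28/5)=125/14
back: M2=125/14
back: M1=1/2−1/5·125/14=-9/7
M: M0=0, M1=-9/7, M2=125/14, M3=0
seg 0: a=5, c=M0/2=0, d=(M1−M0)/(6·3)=-1/14, b=Δ0−h0·(2M0+M1)/6=-71/42
seg 1: a=-2, c=M1/2=-9/14, d=(M2−M1)/(6·2)=143/168, b=Δ1−h1·(2M1+M2)/6=-76/21
seg 2: a=-5, c=M2/2=125/28, d=(M3−M2)/(6·1)=-125/84, b=Δ2−h2·(2M2+M3)/6=169/42
t_q=23/4 → seg 2, τ=3/4; S=-5+169/42·τ+125/28·τ²+-125/84·τ³=-177/1792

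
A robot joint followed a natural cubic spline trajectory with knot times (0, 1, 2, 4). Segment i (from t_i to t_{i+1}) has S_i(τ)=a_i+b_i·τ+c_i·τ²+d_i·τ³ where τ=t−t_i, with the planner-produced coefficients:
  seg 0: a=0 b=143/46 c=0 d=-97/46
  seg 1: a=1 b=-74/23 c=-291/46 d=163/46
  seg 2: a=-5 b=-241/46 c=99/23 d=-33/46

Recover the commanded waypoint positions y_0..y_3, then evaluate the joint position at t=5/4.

y_0=0 y_1=1 y_2=-5 y_3=-4
S(5/4) = -425/2944

y_0 = S_0(0) = a_0 = 0
y_1 = S_1(0) = a_1 = 1
y_2 = S_2(0) = a_2 = -5
y_3 = S_2(2) = -4
t_q=5/4 is in segment 1 (τ=1/4); S_1(τ)=-425/2944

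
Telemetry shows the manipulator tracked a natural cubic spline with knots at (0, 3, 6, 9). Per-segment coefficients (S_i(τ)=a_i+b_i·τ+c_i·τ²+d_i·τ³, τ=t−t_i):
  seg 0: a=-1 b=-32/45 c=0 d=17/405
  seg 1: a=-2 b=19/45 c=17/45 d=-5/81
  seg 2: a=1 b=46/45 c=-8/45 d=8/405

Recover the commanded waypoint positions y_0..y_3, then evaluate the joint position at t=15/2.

y_0=-1 y_1=-2 y_2=1 y_3=3
S(15/2) = 11/5

y_0 = S_0(0) = a_0 = -1
y_1 = S_1(0) = a_1 = -2
y_2 = S_2(0) = a_2 = 1
y_3 = S_2(3) = 3
t_q=15/2 is in segment 2 (τ=3/2); S_2(τ)=11/5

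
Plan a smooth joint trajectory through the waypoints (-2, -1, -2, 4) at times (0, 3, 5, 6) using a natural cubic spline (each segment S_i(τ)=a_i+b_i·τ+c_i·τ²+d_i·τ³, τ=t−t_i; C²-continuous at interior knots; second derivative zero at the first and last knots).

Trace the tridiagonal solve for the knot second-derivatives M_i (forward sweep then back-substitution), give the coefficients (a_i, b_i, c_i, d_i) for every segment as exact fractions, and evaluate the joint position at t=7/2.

Δ: Δ0=1/3, Δ1=-1/2, Δ2=6
row 1: diag=10, rhs=-5; c'=1/5, d'=-1/2
row 2: denom=6−2·1/5=28/5; d'=(39−2·-1/2)/(28/5)=50/7
back: M2=50/7
back: M1=-1/2−1/5·50/7=-27/14
M: M0=0, M1=-27/14, M2=50/7, M3=0
seg 0: a=-2, c=M0/2=0, d=(M1−M0)/(6·3)=-3/28, b=Δ0−h0·(2M0+M1)/6=109/84
seg 1: a=-1, c=M1/2=-27/28, d=(M2−M1)/(6·2)=127/168, b=Δ1−h1·(2M1+M2)/6=-67/42
seg 2: a=-2, c=M2/2=25/7, d=(M3−M2)/(6·1)=-25/21, b=Δ2−h2·(2M2+M3)/6=76/21
t_q=7/2 → seg 1, τ=1/2; S=-1+-67/42·τ+-27/28·τ²+127/168·τ³=-871/448

  seg 0: a=-2 b=109/84 c=0 d=-3/28
  seg 1: a=-1 b=-67/42 c=-27/28 d=127/168
  seg 2: a=-2 b=76/21 c=25/7 d=-25/21
S(7/2) = -871/448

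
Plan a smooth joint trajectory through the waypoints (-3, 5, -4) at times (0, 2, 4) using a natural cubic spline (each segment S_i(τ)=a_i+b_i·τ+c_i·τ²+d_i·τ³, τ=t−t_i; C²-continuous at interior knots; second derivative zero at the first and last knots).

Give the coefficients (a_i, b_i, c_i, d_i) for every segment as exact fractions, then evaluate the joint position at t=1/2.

  seg 0: a=-3 b=49/8 c=0 d=-17/32
  seg 1: a=5 b=-1/4 c=-51/16 d=17/32
S(1/2) = -1/256

Δ: Δ0=4, Δ1=-9/2
row 1: diag=8, rhs=-51; c'=1/4, d'=-51/8
back: M1=-51/8
M: M0=0, M1=-51/8, M2=0
seg 0: a=-3, c=M0/2=0, d=(M1−M0)/(6·2)=-17/32, b=Δ0−h0·(2M0+M1)/6=49/8
seg 1: a=5, c=M1/2=-51/16, d=(M2−M1)/(6·2)=17/32, b=Δ1−h1·(2M1+M2)/6=-1/4
t_q=1/2 → seg 0, τ=1/2; S=-3+49/8·τ+0·τ²+-17/32·τ³=-1/256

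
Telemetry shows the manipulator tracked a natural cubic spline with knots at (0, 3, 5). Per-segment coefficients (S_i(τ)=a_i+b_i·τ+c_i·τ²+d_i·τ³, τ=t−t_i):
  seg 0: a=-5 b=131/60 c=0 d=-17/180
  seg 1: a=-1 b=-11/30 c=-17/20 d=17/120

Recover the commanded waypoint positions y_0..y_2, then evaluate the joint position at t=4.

y_0 = S_0(0) = a_0 = -5
y_1 = S_1(0) = a_1 = -1
y_2 = S_1(2) = -4
t_q=4 is in segment 1 (τ=1); S_1(τ)=-83/40

y_0=-5 y_1=-1 y_2=-4
S(4) = -83/40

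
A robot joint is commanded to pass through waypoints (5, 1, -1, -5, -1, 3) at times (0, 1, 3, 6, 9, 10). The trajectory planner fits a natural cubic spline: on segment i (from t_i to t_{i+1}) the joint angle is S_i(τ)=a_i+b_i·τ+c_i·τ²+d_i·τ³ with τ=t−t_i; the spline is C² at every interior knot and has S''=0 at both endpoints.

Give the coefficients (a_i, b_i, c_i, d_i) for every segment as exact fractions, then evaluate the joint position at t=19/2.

Δ: Δ0=-4, Δ1=-1, Δ2=-4/3, Δ3=4/3, Δ4=4
row 1: diag=6, rhs=18; c'=1/3, d'=3
row 2: denom=10−2·1/3=28/3; d'=(-2−2·3)/(28/3)=-6/7
row 3: denom=12−3·9/28=309/28; d'=(16−3·-6/7)/(309/28)=520/309
row 4: denom=8−3·28/103=740/103; d'=(16−3·520/309)/(740/103)=282/185
back: M4=282/185
back: M3=520/309−28/103·282/185=704/555
back: M2=-6/7−9/28·704/555=-234/185
back: M1=3−1/3·-234/185=633/185
M: M0=0, M1=633/185, M2=-234/185, M3=704/555, M4=282/185, M5=0
seg 0: a=5, c=M0/2=0, d=(M1−M0)/(6·1)=211/370, b=Δ0−h0·(2M0+M1)/6=-1691/370
seg 1: a=1, c=M1/2=633/370, d=(M2−M1)/(6·2)=-289/740, b=Δ1−h1·(2M1+M2)/6=-529/185
seg 2: a=-1, c=M2/2=-117/185, d=(M3−M2)/(6·3)=19/135, b=Δ2−h2·(2M2+M3)/6=-26/37
seg 3: a=-5, c=M3/2=352/555, d=(M4−M3)/(6·3)=71/4995, b=Δ3−h3·(2M3+M4)/6=-129/185
seg 4: a=-1, c=M4/2=141/185, d=(M5−M4)/(6·1)=-47/185, b=Δ4−h4·(2M4+M5)/6=646/185
t_q=19/2 → seg 4, τ=1/2; S=-1+646/185·τ+141/185·τ²+-47/185·τ³=1339/1480

  seg 0: a=5 b=-1691/370 c=0 d=211/370
  seg 1: a=1 b=-529/185 c=633/370 d=-289/740
  seg 2: a=-1 b=-26/37 c=-117/185 d=19/135
  seg 3: a=-5 b=-129/185 c=352/555 d=71/4995
  seg 4: a=-1 b=646/185 c=141/185 d=-47/185
S(19/2) = 1339/1480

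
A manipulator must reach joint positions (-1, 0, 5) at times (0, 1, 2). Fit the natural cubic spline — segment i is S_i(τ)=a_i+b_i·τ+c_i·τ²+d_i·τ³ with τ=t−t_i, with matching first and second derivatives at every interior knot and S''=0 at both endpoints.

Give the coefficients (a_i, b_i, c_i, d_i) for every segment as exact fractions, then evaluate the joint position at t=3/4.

Δ: Δ0=1, Δ1=5
row 1: diag=4, rhs=24; c'=1/4, d'=6
back: M1=6
M: M0=0, M1=6, M2=0
seg 0: a=-1, c=M0/2=0, d=(M1−M0)/(6·1)=1, b=Δ0−h0·(2M0+M1)/6=0
seg 1: a=0, c=M1/2=3, d=(M2−M1)/(6·1)=-1, b=Δ1−h1·(2M1+M2)/6=3
t_q=3/4 → seg 0, τ=3/4; S=-1+0·τ+0·τ²+1·τ³=-37/64

  seg 0: a=-1 b=0 c=0 d=1
  seg 1: a=0 b=3 c=3 d=-1
S(3/4) = -37/64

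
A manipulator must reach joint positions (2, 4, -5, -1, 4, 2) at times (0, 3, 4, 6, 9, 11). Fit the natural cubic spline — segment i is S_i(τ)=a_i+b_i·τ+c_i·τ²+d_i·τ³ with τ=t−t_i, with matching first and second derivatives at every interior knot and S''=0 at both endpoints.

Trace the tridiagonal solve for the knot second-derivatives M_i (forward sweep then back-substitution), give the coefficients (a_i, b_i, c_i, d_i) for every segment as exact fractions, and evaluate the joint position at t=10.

Δ: Δ0=2/3, Δ1=-9, Δ2=2, Δ3=5/3, Δ4=-1
row 1: diag=8, rhs=-58; c'=1/8, d'=-29/4
row 2: denom=6−1·1/8=47/8; d'=(66−1·-29/4)/(47/8)=586/47
row 3: denom=10−2·16/47=438/47; d'=(-2−2·586/47)/(438/47)=-211/73
row 4: denom=10−3·47/146=1319/146; d'=(-16−3·-211/73)/(1319/146)=-1070/1319
back: M4=-1070/1319
back: M3=-211/73−47/146·-1070/1319=-3468/1319
back: M2=586/47−16/47·-3468/1319=17626/1319
back: M1=-29/4−1/8·17626/1319=-11766/1319
M: M0=0, M1=-11766/1319, M2=17626/1319, M3=-3468/1319, M4=-1070/1319, M5=0
seg 0: a=2, c=M0/2=0, d=(M1−M0)/(6·3)=-1961/3957, b=Δ0−h0·(2M0+M1)/6=20287/3957
seg 1: a=4, c=M1/2=-5883/1319, d=(M2−M1)/(6·1)=14696/3957, b=Δ1−h1·(2M1+M2)/6=-32660/3957
seg 2: a=-5, c=M2/2=8813/1319, d=(M3−M2)/(6·2)=-10547/7914, b=Δ2−h2·(2M2+M3)/6=-23870/3957
seg 3: a=-1, c=M3/2=-1734/1319, d=(M4−M3)/(6·3)=1199/11871, b=Δ3−h3·(2M3+M4)/6=18604/3957
seg 4: a=4, c=M4/2=-535/1319, d=(M5−M4)/(6·2)=535/7914, b=Δ4−h4·(2M4+M5)/6=-1817/3957
t_q=10 → seg 4, τ=1; S=4+-1817/3957·τ+-535/1319·τ²+535/7914·τ³=8449/2638

  seg 0: a=2 b=20287/3957 c=0 d=-1961/3957
  seg 1: a=4 b=-32660/3957 c=-5883/1319 d=14696/3957
  seg 2: a=-5 b=-23870/3957 c=8813/1319 d=-10547/7914
  seg 3: a=-1 b=18604/3957 c=-1734/1319 d=1199/11871
  seg 4: a=4 b=-1817/3957 c=-535/1319 d=535/7914
S(10) = 8449/2638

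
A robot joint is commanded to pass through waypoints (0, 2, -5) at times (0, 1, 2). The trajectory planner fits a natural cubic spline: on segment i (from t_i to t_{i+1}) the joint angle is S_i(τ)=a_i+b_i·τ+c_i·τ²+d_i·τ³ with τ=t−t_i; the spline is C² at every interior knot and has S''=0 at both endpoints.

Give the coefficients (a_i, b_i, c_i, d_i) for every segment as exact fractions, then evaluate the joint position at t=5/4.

Δ: Δ0=2, Δ1=-7
row 1: diag=4, rhs=-54; c'=1/4, d'=-27/2
back: M1=-27/2
M: M0=0, M1=-27/2, M2=0
seg 0: a=0, c=M0/2=0, d=(M1−M0)/(6·1)=-9/4, b=Δ0−h0·(2M0+M1)/6=17/4
seg 1: a=2, c=M1/2=-27/4, d=(M2−M1)/(6·1)=9/4, b=Δ1−h1·(2M1+M2)/6=-5/2
t_q=5/4 → seg 1, τ=1/4; S=2+-5/2·τ+-27/4·τ²+9/4·τ³=253/256

  seg 0: a=0 b=17/4 c=0 d=-9/4
  seg 1: a=2 b=-5/2 c=-27/4 d=9/4
S(5/4) = 253/256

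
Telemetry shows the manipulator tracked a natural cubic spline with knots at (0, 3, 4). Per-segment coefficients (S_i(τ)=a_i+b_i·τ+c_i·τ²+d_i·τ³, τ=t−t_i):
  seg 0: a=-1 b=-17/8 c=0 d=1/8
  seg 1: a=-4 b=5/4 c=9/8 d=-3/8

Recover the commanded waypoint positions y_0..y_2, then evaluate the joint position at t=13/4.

y_0 = S_0(0) = a_0 = -1
y_1 = S_1(0) = a_1 = -4
y_2 = S_1(1) = -2
t_q=13/4 is in segment 1 (τ=1/4); S_1(τ)=-1855/512

y_0=-1 y_1=-4 y_2=-2
S(13/4) = -1855/512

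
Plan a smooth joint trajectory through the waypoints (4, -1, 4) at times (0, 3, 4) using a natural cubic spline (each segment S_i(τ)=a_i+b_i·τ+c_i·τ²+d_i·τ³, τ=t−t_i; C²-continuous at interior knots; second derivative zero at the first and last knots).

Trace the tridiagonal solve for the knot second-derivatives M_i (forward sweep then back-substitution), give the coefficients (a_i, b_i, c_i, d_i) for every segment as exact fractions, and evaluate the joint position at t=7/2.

Δ: Δ0=-5/3, Δ1=5
row 1: diag=8, rhs=40; c'=1/8, d'=5
back: M1=5
M: M0=0, M1=5, M2=0
seg 0: a=4, c=M0/2=0, d=(M1−M0)/(6·3)=5/18, b=Δ0−h0·(2M0+M1)/6=-25/6
seg 1: a=-1, c=M1/2=5/2, d=(M2−M1)/(6·1)=-5/6, b=Δ1−h1·(2M1+M2)/6=10/3
t_q=7/2 → seg 1, τ=1/2; S=-1+10/3·τ+5/2·τ²+-5/6·τ³=19/16

  seg 0: a=4 b=-25/6 c=0 d=5/18
  seg 1: a=-1 b=10/3 c=5/2 d=-5/6
S(7/2) = 19/16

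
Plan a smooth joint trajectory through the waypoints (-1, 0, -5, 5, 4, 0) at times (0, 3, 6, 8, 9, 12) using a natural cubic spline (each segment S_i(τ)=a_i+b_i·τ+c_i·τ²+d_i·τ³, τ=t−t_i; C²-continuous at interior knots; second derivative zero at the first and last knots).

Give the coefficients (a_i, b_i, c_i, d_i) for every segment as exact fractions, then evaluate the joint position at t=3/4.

Δ: Δ0=1/3, Δ1=-5/3, Δ2=5, Δ3=-1, Δ4=-4/3
row 1: diag=12, rhs=-12; c'=1/4, d'=-1
row 2: denom=10−3·1/4=37/4; d'=(40−3·-1)/(37/4)=172/37
row 3: denom=6−2·8/37=206/37; d'=(-36−2·172/37)/(206/37)=-838/103
row 4: denom=8−1·37/206=1611/206; d'=(-2−1·-838/103)/(1611/206)=1264/1611
back: M4=1264/1611
back: M3=-838/103−37/206·1264/1611=-13334/1611
back: M2=172/37−8/37·-13334/1611=10372/1611
back: M1=-1−1/4·10372/1611=-4204/1611
M: M0=0, M1=-4204/1611, M2=10372/1611, M3=-13334/1611, M4=1264/1611, M5=0
seg 0: a=-1, c=M0/2=0, d=(M1−M0)/(6·3)=-2102/14499, b=Δ0−h0·(2M0+M1)/6=2639/1611
seg 1: a=0, c=M1/2=-2102/1611, d=(M2−M1)/(6·3)=7288/14499, b=Δ1−h1·(2M1+M2)/6=-3667/1611
seg 2: a=-5, c=M2/2=5186/1611, d=(M3−M2)/(6·2)=-439/358, b=Δ2−h2·(2M2+M3)/6=5585/1611
seg 3: a=5, c=M3/2=-6667/1611, d=(M4−M3)/(6·1)=811/537, b=Δ3−h3·(2M3+M4)/6=2623/1611
seg 4: a=4, c=M4/2=632/1611, d=(M5−M4)/(6·3)=-632/14499, b=Δ4−h4·(2M4+M5)/6=-3412/1611
t_q=3/4 → seg 0, τ=3/4; S=-1+2639/1611·τ+0·τ²+-2102/14499·τ³=959/5728

  seg 0: a=-1 b=2639/1611 c=0 d=-2102/14499
  seg 1: a=0 b=-3667/1611 c=-2102/1611 d=7288/14499
  seg 2: a=-5 b=5585/1611 c=5186/1611 d=-439/358
  seg 3: a=5 b=2623/1611 c=-6667/1611 d=811/537
  seg 4: a=4 b=-3412/1611 c=632/1611 d=-632/14499
S(3/4) = 959/5728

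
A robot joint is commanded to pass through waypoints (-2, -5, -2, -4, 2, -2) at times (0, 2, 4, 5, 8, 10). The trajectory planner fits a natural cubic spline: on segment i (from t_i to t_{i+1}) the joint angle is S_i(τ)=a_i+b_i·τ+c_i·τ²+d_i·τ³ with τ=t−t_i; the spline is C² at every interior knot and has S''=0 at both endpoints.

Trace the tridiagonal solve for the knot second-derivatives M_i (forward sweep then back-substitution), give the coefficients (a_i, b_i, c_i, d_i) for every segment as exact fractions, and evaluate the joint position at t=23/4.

  seg 0: a=-2 b=-2066/761 c=0 d=1849/6088
  seg 1: a=-5 b=1415/1522 c=5547/3044 d=-4679/6088
  seg 2: a=-2 b=-764/761 c=-4245/1522 d=2729/1522
  seg 3: a=-4 b=-1831/1522 c=1971/761 d=-2317/4566
  seg 4: a=2 b=484/761 c=-3009/1522 d=1003/3044
S(23/4) = -356461/97408

Δ: Δ0=-3/2, Δ1=3/2, Δ2=-2, Δ3=2, Δ4=-2
row 1: diag=8, rhs=18; c'=1/4, d'=9/4
row 2: denom=6−2·1/4=11/2; d'=(-21−2·9/4)/(11/2)=-51/11
row 3: denom=8−1·2/11=86/11; d'=(24−1·-51/11)/(86/11)=315/86
row 4: denom=10−3·33/86=761/86; d'=(-24−3·315/86)/(761/86)=-3009/761
back: M4=-3009/761
back: M3=315/86−33/86·-3009/761=3942/761
back: M2=-51/11−2/11·3942/761=-4245/761
back: M1=9/4−1/4·-4245/761=5547/1522
M: M0=0, M1=5547/1522, M2=-4245/761, M3=3942/761, M4=-3009/761, M5=0
seg 0: a=-2, c=M0/2=0, d=(M1−M0)/(6·2)=1849/6088, b=Δ0−h0·(2M0+M1)/6=-2066/761
seg 1: a=-5, c=M1/2=5547/3044, d=(M2−M1)/(6·2)=-4679/6088, b=Δ1−h1·(2M1+M2)/6=1415/1522
seg 2: a=-2, c=M2/2=-4245/1522, d=(M3−M2)/(6·1)=2729/1522, b=Δ2−h2·(2M2+M3)/6=-764/761
seg 3: a=-4, c=M3/2=1971/761, d=(M4−M3)/(6·3)=-2317/4566, b=Δ3−h3·(2M3+M4)/6=-1831/1522
seg 4: a=2, c=M4/2=-3009/1522, d=(M5−M4)/(6·2)=1003/3044, b=Δ4−h4·(2M4+M5)/6=484/761
t_q=23/4 → seg 3, τ=3/4; S=-4+-1831/1522·τ+1971/761·τ²+-2317/4566·τ³=-356461/97408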